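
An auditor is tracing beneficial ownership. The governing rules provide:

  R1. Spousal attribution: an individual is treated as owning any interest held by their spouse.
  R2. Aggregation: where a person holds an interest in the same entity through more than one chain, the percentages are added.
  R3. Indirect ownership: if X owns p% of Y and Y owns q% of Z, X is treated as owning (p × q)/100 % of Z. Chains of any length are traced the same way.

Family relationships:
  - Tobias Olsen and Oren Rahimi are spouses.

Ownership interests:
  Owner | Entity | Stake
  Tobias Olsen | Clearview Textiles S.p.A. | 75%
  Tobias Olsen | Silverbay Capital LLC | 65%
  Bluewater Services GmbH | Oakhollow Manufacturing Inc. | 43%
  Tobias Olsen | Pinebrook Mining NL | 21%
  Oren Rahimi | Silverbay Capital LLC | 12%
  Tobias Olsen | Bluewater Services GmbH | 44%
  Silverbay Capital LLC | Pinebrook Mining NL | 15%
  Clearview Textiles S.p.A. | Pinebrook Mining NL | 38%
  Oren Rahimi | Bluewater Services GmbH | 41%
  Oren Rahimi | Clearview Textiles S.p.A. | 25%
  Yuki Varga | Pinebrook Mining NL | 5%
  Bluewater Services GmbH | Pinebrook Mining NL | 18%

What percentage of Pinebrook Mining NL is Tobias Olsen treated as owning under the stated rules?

By spousal attribution (R1), Tobias Olsen is treated as also owning Oren Rahimi's interest in Silverbay Capital LLC, giving 65% + 12% = 77%.
By spousal attribution (R1), Tobias Olsen is treated as also owning Oren Rahimi's interest in Clearview Textiles S.p.A, giving 75% + 25% = 100%.
By spousal attribution (R1), Tobias Olsen is treated as also owning Oren Rahimi's interest in Bluewater Services GmbH, giving 44% + 41% = 85%.
Chain via Silverbay Capital LLC (R3): 77% × 15% = 11.55% of Pinebrook Mining NL.
Chain via Clearview Textiles S.p.A. (R3): 100% × 38% = 38% of Pinebrook Mining NL.
Chain via Bluewater Services GmbH (R3): 85% × 18% = 15.3% of Pinebrook Mining NL.
Direct interest in Pinebrook Mining NL: 21%.
Aggregating (R2): 11.55% + 38% + 15.3% + 21% = 85.85%.

85.85%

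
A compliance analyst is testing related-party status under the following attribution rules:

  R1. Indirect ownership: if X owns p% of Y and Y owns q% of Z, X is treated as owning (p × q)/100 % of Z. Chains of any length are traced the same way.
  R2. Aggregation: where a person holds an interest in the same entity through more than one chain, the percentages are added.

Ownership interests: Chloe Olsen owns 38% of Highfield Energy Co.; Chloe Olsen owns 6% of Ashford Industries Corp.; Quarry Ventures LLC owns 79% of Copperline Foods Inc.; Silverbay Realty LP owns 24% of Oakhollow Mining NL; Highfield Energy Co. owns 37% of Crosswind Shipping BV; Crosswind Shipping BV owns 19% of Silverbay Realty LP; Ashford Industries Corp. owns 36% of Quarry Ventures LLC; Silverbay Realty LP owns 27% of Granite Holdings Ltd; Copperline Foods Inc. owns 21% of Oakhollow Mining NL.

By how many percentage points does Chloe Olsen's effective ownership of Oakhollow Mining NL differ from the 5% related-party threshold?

Chain via Highfield Energy Co. → Crosswind Shipping BV → Silverbay Realty LP (R1): 38% × 37% × 19% × 24% = 0.641136% of Oakhollow Mining NL.
Chain via Ashford Industries Corp. → Quarry Ventures LLC → Copperline Foods Inc. (R1): 6% × 36% × 79% × 21% = 0.358344% of Oakhollow Mining NL.
Aggregating (R2): 0.641136% + 0.358344% = 0.99948%.
0.99948% falls short of the 5% threshold by 4.00052 percentage points.

4.00052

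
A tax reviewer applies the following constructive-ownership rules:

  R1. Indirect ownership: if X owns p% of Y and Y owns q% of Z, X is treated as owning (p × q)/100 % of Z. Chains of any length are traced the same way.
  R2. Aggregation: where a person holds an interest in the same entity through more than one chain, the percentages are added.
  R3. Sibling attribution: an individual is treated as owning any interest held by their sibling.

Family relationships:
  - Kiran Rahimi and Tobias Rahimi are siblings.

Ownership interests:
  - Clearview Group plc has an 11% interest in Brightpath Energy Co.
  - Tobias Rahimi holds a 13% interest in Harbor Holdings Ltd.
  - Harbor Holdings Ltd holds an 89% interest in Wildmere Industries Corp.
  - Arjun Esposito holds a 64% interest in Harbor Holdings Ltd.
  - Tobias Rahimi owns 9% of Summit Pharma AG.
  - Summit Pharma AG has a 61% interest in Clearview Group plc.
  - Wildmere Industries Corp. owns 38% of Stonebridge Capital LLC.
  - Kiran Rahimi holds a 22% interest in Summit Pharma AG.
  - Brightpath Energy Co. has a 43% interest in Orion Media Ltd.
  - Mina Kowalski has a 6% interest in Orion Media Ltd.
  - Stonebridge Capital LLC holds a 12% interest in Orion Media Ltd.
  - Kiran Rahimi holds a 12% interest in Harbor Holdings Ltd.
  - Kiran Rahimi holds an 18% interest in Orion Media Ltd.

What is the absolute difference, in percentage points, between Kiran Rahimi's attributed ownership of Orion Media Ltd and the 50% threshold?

30.090957

By sibling attribution (R3), Kiran Rahimi is treated as also owning Tobias Rahimi's interest in Harbor Holdings Ltd, giving 12% + 13% = 25%.
By sibling attribution (R3), Kiran Rahimi is treated as also owning Tobias Rahimi's interest in Summit Pharma AG, giving 22% + 9% = 31%.
Chain via Harbor Holdings Ltd → Wildmere Industries Corp. → Stonebridge Capital LLC (R1): 25% × 89% × 38% × 12% = 1.0146% of Orion Media Ltd.
Chain via Summit Pharma AG → Clearview Group plc → Brightpath Energy Co. (R1): 31% × 61% × 11% × 43% = 0.894443% of Orion Media Ltd.
Direct interest in Orion Media Ltd: 18%.
Aggregating (R2): 1.0146% + 0.894443% + 18% = 19.909043%.
19.909043% falls short of the 50% threshold by 30.090957 percentage points.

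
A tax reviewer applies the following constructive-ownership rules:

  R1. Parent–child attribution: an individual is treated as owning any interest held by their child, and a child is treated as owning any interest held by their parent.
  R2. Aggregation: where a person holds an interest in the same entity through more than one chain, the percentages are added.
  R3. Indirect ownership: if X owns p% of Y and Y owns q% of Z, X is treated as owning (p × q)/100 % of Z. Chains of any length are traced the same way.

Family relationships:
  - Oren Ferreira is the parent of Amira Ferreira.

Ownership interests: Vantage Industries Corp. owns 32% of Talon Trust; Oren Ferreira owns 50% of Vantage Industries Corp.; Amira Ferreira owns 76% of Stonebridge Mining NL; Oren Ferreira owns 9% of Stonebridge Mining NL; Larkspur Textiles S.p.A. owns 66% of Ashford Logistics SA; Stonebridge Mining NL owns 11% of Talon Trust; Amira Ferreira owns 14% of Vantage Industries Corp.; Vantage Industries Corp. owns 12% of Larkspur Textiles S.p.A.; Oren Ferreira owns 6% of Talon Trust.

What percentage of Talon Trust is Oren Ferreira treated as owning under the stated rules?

35.83%

By parent–child attribution (R1), Oren Ferreira is treated as also owning Amira Ferreira's interest in Stonebridge Mining NL, giving 9% + 76% = 85%.
By parent–child attribution (R1), Oren Ferreira is treated as also owning Amira Ferreira's interest in Vantage Industries Corp, giving 50% + 14% = 64%.
Chain via Stonebridge Mining NL (R3): 85% × 11% = 9.35% of Talon Trust.
Chain via Vantage Industries Corp. (R3): 64% × 32% = 20.48% of Talon Trust.
Direct interest in Talon Trust: 6%.
Aggregating (R2): 9.35% + 20.48% + 6% = 35.83%.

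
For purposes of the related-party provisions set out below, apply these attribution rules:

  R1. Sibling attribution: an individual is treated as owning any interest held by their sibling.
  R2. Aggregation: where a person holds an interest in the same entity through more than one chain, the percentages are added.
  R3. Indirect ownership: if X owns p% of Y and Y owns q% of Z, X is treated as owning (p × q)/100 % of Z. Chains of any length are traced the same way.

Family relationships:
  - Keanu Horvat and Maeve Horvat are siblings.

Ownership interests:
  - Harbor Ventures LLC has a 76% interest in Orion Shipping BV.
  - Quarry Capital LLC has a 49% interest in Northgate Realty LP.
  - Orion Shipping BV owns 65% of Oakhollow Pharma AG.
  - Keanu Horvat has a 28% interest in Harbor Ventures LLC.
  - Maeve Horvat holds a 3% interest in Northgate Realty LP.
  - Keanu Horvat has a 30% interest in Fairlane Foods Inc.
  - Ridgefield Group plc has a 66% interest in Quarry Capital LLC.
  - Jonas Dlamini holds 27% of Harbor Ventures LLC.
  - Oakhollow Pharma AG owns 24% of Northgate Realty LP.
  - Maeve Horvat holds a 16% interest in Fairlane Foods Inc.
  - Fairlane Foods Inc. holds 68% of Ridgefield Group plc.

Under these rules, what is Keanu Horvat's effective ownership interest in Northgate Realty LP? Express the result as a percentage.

By sibling attribution (R1), Keanu Horvat is treated as also owning Maeve Horvat's interest in Fairlane Foods Inc, giving 30% + 16% = 46%.
By sibling attribution (R1), Keanu Horvat is treated as owning Maeve Horvat's 3% interest in Northgate Realty LP.
Chain via Harbor Ventures LLC → Orion Shipping BV → Oakhollow Pharma AG (R3): 28% × 76% × 65% × 24% = 3.31968% of Northgate Realty LP.
Chain via Fairlane Foods Inc. → Ridgefield Group plc → Quarry Capital LLC (R3): 46% × 68% × 66% × 49% = 10.115952% of Northgate Realty LP.
Direct interest in Northgate Realty LP: 3%.
Aggregating (R2): 3.31968% + 10.115952% + 3% = 16.435632%.

16.435632%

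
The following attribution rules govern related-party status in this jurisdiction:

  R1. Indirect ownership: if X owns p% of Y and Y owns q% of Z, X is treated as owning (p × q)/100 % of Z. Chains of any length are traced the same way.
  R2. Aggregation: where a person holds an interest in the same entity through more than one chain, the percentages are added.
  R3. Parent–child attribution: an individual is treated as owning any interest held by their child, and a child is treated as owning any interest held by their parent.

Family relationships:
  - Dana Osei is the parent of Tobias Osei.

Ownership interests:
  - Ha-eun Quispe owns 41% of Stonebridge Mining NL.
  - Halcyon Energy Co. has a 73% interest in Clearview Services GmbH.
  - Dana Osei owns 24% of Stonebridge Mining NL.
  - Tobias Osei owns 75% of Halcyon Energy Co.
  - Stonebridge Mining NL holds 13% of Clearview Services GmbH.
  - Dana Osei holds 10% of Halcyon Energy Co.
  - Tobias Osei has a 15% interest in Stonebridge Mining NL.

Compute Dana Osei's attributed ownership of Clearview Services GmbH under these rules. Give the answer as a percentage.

67.12%

By parent–child attribution (R3), Dana Osei is treated as also owning Tobias Osei's interest in Stonebridge Mining NL, giving 24% + 15% = 39%.
By parent–child attribution (R3), Dana Osei is treated as also owning Tobias Osei's interest in Halcyon Energy Co, giving 10% + 75% = 85%.
Chain via Stonebridge Mining NL (R1): 39% × 13% = 5.07% of Clearview Services GmbH.
Chain via Halcyon Energy Co. (R1): 85% × 73% = 62.05% of Clearview Services GmbH.
Aggregating (R2): 5.07% + 62.05% = 67.12%.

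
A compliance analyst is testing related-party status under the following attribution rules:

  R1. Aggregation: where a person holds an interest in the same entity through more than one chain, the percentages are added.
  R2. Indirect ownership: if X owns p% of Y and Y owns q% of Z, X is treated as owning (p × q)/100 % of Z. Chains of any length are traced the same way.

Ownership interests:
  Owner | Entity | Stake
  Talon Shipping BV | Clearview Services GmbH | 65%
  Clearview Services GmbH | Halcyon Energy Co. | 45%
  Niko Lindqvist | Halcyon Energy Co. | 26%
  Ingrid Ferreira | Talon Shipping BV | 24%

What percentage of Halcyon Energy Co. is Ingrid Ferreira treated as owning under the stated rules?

7.02%

Chain via Talon Shipping BV → Clearview Services GmbH (R2): 24% × 65% × 45% = 7.02% of Halcyon Energy Co.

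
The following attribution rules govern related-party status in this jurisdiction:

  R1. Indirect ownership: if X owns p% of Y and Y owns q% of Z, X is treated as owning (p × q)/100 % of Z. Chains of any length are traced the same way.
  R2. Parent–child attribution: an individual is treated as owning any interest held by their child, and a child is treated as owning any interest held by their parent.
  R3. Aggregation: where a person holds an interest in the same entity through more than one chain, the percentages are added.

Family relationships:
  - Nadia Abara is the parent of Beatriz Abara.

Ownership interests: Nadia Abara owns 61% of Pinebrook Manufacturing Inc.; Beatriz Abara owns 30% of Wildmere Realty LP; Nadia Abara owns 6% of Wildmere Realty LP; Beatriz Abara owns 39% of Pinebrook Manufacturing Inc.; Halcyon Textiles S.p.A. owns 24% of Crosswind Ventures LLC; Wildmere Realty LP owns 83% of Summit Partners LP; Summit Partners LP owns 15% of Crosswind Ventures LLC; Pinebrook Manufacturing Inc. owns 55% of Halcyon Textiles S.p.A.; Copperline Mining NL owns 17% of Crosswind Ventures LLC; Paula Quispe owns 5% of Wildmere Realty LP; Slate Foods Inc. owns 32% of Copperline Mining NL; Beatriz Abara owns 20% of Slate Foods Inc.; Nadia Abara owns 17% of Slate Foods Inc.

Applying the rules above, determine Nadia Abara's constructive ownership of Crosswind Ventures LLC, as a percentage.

By parent–child attribution (R2), Nadia Abara is treated as also owning Beatriz Abara's interest in Pinebrook Manufacturing Inc, giving 61% + 39% = 100%.
By parent–child attribution (R2), Nadia Abara is treated as also owning Beatriz Abara's interest in Wildmere Realty LP, giving 6% + 30% = 36%.
By parent–child attribution (R2), Nadia Abara is treated as also owning Beatriz Abara's interest in Slate Foods Inc, giving 17% + 20% = 37%.
Chain via Pinebrook Manufacturing Inc. → Halcyon Textiles S.p.A. (R1): 100% × 55% × 24% = 13.2% of Crosswind Ventures LLC.
Chain via Wildmere Realty LP → Summit Partners LP (R1): 36% × 83% × 15% = 4.482% of Crosswind Ventures LLC.
Chain via Slate Foods Inc. → Copperline Mining NL (R1): 37% × 32% × 17% = 2.0128% of Crosswind Ventures LLC.
Aggregating (R3): 13.2% + 4.482% + 2.0128% = 19.6948%.

19.6948%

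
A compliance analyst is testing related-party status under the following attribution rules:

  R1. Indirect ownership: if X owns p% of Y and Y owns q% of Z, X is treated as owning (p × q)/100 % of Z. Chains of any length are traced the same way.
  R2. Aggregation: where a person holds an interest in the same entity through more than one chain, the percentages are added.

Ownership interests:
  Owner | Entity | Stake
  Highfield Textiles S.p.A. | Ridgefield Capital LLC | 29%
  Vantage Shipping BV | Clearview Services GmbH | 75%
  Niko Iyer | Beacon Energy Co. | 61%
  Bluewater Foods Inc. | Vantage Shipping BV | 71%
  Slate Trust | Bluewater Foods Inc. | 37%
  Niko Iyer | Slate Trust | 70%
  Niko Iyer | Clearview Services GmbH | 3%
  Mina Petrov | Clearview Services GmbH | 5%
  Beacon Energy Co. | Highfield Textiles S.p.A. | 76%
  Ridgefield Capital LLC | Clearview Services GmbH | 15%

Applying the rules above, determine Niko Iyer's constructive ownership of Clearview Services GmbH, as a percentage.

Chain via Slate Trust → Bluewater Foods Inc. → Vantage Shipping BV (R1): 70% × 37% × 71% × 75% = 13.79175% of Clearview Services GmbH.
Chain via Beacon Energy Co. → Highfield Textiles S.p.A. → Ridgefield Capital LLC (R1): 61% × 76% × 29% × 15% = 2.01666% of Clearview Services GmbH.
Direct interest in Clearview Services GmbH: 3%.
Aggregating (R2): 13.79175% + 2.01666% + 3% = 18.80841%.

18.80841%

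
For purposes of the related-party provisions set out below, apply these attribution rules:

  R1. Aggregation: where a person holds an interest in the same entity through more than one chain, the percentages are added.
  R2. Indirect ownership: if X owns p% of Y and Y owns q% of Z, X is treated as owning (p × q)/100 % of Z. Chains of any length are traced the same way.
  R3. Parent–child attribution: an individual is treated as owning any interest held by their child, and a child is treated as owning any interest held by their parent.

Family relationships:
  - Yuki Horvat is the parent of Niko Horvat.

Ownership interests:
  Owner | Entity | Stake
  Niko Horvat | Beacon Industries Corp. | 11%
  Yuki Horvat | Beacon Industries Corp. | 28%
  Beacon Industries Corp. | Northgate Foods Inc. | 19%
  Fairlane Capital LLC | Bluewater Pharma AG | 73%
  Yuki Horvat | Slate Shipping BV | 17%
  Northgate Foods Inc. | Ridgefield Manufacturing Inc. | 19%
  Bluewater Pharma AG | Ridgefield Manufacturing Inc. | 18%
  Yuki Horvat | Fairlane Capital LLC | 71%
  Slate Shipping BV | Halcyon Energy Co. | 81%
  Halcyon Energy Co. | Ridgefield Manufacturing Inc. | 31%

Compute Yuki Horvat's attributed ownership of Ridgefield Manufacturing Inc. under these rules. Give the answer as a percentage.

15.006%

By parent–child attribution (R3), Yuki Horvat is treated as also owning Niko Horvat's interest in Beacon Industries Corp, giving 28% + 11% = 39%.
Chain via Fairlane Capital LLC → Bluewater Pharma AG (R2): 71% × 73% × 18% = 9.3294% of Ridgefield Manufacturing Inc.
Chain via Slate Shipping BV → Halcyon Energy Co. (R2): 17% × 81% × 31% = 4.2687% of Ridgefield Manufacturing Inc.
Chain via Beacon Industries Corp. → Northgate Foods Inc. (R2): 39% × 19% × 19% = 1.4079% of Ridgefield Manufacturing Inc.
Aggregating (R1): 9.3294% + 4.2687% + 1.4079% = 15.006%.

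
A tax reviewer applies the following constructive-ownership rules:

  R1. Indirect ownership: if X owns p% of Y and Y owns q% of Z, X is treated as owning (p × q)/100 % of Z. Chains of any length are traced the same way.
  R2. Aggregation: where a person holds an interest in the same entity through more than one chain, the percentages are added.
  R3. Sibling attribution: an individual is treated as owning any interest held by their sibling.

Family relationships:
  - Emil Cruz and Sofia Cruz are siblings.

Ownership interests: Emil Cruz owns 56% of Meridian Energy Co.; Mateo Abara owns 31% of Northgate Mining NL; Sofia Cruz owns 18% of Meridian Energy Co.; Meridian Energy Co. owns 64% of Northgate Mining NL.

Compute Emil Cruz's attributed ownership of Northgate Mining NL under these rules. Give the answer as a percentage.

By sibling attribution (R3), Emil Cruz is treated as also owning Sofia Cruz's interest in Meridian Energy Co, giving 56% + 18% = 74%.
Chain via Meridian Energy Co. (R1): 74% × 64% = 47.36% of Northgate Mining NL.

47.36%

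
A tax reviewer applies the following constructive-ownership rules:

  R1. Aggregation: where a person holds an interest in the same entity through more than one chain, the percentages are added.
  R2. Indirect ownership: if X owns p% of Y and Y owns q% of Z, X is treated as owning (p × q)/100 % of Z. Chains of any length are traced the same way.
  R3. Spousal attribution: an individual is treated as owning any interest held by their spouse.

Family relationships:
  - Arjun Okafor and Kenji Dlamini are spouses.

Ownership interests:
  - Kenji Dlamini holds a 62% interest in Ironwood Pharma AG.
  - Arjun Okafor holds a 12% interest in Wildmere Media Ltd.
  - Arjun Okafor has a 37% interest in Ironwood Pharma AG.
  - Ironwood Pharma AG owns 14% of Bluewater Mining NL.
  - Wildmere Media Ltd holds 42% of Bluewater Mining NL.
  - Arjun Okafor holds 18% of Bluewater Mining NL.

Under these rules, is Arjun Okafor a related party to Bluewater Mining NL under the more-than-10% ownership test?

Yes

By spousal attribution (R3), Arjun Okafor is treated as also owning Kenji Dlamini's interest in Ironwood Pharma AG, giving 37% + 62% = 99%.
Chain via Ironwood Pharma AG (R2): 99% × 14% = 13.86% of Bluewater Mining NL.
Chain via Wildmere Media Ltd (R2): 12% × 42% = 5.04% of Bluewater Mining NL.
Direct interest in Bluewater Mining NL: 18%.
Aggregating (R1): 13.86% + 5.04% + 18% = 36.9%.
36.9% exceeds the 10% threshold, so Arjun is a related party to Bluewater Mining NL.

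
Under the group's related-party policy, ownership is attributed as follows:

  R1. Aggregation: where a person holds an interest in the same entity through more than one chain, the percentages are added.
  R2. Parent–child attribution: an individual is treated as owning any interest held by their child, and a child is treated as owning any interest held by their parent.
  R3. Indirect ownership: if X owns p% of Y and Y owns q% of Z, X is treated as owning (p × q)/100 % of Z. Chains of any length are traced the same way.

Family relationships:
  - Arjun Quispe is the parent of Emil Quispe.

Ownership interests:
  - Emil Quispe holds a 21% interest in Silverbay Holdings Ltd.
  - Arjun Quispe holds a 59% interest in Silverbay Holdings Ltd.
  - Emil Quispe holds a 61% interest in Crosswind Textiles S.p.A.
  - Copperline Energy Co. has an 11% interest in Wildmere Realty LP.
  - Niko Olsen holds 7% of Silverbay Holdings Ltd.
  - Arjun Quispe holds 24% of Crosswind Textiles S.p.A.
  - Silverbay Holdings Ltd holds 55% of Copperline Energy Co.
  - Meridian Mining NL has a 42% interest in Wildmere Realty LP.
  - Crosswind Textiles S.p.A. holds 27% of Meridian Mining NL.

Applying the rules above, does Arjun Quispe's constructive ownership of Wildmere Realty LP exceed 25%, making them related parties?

No

By parent–child attribution (R2), Arjun Quispe is treated as also owning Emil Quispe's interest in Silverbay Holdings Ltd, giving 59% + 21% = 80%.
By parent–child attribution (R2), Arjun Quispe is treated as also owning Emil Quispe's interest in Crosswind Textiles S.p.A, giving 24% + 61% = 85%.
Chain via Silverbay Holdings Ltd → Copperline Energy Co. (R3): 80% × 55% × 11% = 4.84% of Wildmere Realty LP.
Chain via Crosswind Textiles S.p.A. → Meridian Mining NL (R3): 85% × 27% × 42% = 9.639% of Wildmere Realty LP.
Aggregating (R1): 4.84% + 9.639% = 14.479%.
14.479% does not exceed the 25% threshold, so Arjun is not a related party to Wildmere Realty LP.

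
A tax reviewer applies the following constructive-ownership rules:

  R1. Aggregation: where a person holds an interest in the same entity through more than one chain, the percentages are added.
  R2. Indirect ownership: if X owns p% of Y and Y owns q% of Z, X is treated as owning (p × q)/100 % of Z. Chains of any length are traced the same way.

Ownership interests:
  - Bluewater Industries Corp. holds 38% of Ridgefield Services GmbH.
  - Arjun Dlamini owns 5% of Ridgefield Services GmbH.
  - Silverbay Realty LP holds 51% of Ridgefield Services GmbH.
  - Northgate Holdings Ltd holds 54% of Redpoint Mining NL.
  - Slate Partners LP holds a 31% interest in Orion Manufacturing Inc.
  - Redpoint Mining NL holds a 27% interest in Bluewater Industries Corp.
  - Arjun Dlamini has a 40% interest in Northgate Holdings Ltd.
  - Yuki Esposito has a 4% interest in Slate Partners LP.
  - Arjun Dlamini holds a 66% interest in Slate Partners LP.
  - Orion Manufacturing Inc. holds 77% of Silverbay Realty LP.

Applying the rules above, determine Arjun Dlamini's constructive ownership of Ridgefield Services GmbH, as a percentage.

Chain via Slate Partners LP → Orion Manufacturing Inc. → Silverbay Realty LP (R2): 66% × 31% × 77% × 51% = 8.034642% of Ridgefield Services GmbH.
Chain via Northgate Holdings Ltd → Redpoint Mining NL → Bluewater Industries Corp. (R2): 40% × 54% × 27% × 38% = 2.21616% of Ridgefield Services GmbH.
Direct interest in Ridgefield Services GmbH: 5%.
Aggregating (R1): 8.034642% + 2.21616% + 5% = 15.250802%.

15.250802%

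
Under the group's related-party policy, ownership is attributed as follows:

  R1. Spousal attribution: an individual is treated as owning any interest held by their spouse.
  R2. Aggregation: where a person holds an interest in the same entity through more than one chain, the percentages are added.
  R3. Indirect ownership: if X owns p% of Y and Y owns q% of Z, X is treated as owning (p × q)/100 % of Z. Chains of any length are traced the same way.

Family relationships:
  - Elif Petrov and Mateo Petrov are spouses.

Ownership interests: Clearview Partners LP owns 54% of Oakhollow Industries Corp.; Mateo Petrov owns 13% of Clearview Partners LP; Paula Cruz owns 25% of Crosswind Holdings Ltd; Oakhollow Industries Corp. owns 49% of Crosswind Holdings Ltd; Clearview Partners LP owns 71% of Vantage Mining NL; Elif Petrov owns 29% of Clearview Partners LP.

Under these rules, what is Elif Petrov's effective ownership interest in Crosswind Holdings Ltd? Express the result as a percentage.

By spousal attribution (R1), Elif Petrov is treated as also owning Mateo Petrov's interest in Clearview Partners LP, giving 29% + 13% = 42%.
Chain via Clearview Partners LP → Oakhollow Industries Corp. (R3): 42% × 54% × 49% = 11.1132% of Crosswind Holdings Ltd.

11.1132%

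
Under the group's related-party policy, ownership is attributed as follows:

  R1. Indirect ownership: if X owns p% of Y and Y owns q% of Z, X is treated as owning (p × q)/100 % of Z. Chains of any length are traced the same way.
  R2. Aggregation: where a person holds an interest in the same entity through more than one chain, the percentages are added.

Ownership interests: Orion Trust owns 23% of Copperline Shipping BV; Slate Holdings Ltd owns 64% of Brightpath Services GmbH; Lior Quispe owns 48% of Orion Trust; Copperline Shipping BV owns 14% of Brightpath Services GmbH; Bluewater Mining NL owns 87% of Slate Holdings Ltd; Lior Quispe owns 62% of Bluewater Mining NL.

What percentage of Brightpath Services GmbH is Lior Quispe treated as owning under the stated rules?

36.0672%

Chain via Orion Trust → Copperline Shipping BV (R1): 48% × 23% × 14% = 1.5456% of Brightpath Services GmbH.
Chain via Bluewater Mining NL → Slate Holdings Ltd (R1): 62% × 87% × 64% = 34.5216% of Brightpath Services GmbH.
Aggregating (R2): 1.5456% + 34.5216% = 36.0672%.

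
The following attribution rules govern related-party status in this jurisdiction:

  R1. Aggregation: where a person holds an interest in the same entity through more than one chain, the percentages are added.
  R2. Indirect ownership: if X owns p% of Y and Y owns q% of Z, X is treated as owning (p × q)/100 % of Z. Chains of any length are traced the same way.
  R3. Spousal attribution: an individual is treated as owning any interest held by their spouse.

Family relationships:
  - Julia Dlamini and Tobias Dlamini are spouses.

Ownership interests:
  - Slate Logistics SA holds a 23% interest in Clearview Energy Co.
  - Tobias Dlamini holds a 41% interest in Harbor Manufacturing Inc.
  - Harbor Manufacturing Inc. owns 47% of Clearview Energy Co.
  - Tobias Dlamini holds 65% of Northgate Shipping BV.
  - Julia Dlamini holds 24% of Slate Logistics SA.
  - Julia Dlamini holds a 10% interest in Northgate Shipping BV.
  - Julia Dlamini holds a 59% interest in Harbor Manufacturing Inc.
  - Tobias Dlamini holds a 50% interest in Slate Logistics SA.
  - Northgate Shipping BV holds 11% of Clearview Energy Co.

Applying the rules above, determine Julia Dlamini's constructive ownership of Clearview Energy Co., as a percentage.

By spousal attribution (R3), Julia Dlamini is treated as also owning Tobias Dlamini's interest in Slate Logistics SA, giving 24% + 50% = 74%.
By spousal attribution (R3), Julia Dlamini is treated as also owning Tobias Dlamini's interest in Northgate Shipping BV, giving 10% + 65% = 75%.
By spousal attribution (R3), Julia Dlamini is treated as also owning Tobias Dlamini's interest in Harbor Manufacturing Inc, giving 59% + 41% = 100%.
Chain via Slate Logistics SA (R2): 74% × 23% = 17.02% of Clearview Energy Co.
Chain via Northgate Shipping BV (R2): 75% × 11% = 8.25% of Clearview Energy Co.
Chain via Harbor Manufacturing Inc. (R2): 100% × 47% = 47% of Clearview Energy Co.
Aggregating (R1): 17.02% + 8.25% + 47% = 72.27%.

72.27%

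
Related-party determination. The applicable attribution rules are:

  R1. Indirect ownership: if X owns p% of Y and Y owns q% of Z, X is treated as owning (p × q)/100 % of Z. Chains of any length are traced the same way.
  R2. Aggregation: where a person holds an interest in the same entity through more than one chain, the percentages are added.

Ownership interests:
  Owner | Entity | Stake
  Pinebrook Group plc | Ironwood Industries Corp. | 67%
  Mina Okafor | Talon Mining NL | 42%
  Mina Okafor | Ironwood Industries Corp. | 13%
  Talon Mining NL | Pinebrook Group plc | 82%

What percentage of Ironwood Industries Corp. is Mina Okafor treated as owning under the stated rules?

36.0748%

Chain via Talon Mining NL → Pinebrook Group plc (R1): 42% × 82% × 67% = 23.0748% of Ironwood Industries Corp.
Direct interest in Ironwood Industries Corp: 13%.
Aggregating (R2): 23.0748% + 13% = 36.0748%.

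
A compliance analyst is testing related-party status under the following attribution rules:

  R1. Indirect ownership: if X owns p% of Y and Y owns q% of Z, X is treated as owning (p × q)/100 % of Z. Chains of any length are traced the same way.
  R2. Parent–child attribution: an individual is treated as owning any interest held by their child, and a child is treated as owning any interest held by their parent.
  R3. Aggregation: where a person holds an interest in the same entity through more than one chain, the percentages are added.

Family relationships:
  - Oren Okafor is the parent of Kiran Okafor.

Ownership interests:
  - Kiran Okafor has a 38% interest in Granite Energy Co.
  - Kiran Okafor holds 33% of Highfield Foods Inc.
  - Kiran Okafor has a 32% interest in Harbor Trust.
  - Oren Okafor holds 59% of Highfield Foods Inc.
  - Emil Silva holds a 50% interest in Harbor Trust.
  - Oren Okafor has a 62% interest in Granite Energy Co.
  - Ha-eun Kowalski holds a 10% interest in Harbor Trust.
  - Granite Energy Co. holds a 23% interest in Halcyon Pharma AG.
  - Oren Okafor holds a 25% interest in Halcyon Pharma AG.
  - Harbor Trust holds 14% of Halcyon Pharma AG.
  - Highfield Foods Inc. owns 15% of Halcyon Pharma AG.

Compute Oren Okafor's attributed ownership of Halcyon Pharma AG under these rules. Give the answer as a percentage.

66.28%

By parent–child attribution (R2), Oren Okafor is treated as also owning Kiran Okafor's interest in Granite Energy Co, giving 62% + 38% = 100%.
By parent–child attribution (R2), Oren Okafor is treated as also owning Kiran Okafor's interest in Highfield Foods Inc, giving 59% + 33% = 92%.
By parent–child attribution (R2), Oren Okafor is treated as owning Kiran Okafor's 32% interest in Harbor Trust.
Chain via Granite Energy Co. (R1): 100% × 23% = 23% of Halcyon Pharma AG.
Chain via Highfield Foods Inc. (R1): 92% × 15% = 13.8% of Halcyon Pharma AG.
Direct interest in Halcyon Pharma AG: 25%.
Chain via Harbor Trust (R1): 32% × 14% = 4.48% of Halcyon Pharma AG.
Aggregating (R3): 23% + 13.8% + 25% + 4.48% = 66.28%.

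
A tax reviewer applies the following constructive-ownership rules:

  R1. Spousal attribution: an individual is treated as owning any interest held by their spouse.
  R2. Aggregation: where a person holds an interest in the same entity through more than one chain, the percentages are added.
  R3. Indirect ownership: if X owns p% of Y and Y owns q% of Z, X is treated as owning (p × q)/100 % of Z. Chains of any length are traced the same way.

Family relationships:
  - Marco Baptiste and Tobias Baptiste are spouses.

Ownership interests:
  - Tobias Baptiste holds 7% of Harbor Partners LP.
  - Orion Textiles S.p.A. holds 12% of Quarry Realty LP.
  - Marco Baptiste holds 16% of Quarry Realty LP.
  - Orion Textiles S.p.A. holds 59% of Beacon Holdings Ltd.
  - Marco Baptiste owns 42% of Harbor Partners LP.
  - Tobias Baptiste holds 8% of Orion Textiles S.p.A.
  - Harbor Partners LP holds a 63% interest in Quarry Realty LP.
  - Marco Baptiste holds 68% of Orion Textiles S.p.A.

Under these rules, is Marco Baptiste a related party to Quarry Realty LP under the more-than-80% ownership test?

No

By spousal attribution (R1), Marco Baptiste is treated as also owning Tobias Baptiste's interest in Orion Textiles S.p.A, giving 68% + 8% = 76%.
By spousal attribution (R1), Marco Baptiste is treated as also owning Tobias Baptiste's interest in Harbor Partners LP, giving 42% + 7% = 49%.
Chain via Orion Textiles S.p.A. (R3): 76% × 12% = 9.12% of Quarry Realty LP.
Chain via Harbor Partners LP (R3): 49% × 63% = 30.87% of Quarry Realty LP.
Direct interest in Quarry Realty LP: 16%.
Aggregating (R2): 9.12% + 30.87% + 16% = 55.99%.
55.99% does not exceed the 80% threshold, so Marco is not a related party to Quarry Realty LP.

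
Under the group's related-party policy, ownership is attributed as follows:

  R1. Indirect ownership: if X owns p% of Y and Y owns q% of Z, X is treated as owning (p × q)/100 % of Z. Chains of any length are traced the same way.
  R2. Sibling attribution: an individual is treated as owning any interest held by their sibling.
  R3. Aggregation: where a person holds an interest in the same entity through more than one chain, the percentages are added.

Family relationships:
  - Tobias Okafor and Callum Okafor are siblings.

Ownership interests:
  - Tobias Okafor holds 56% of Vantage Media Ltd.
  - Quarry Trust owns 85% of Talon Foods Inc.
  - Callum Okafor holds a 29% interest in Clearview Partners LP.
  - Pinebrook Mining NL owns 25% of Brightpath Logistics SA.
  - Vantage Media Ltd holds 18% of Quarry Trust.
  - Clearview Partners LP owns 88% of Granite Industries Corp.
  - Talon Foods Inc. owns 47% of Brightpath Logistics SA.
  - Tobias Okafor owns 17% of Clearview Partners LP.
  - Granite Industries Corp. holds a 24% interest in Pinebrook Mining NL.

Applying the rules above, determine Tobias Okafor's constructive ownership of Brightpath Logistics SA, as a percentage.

By sibling attribution (R2), Tobias Okafor is treated as also owning Callum Okafor's interest in Clearview Partners LP, giving 17% + 29% = 46%.
Chain via Vantage Media Ltd → Quarry Trust → Talon Foods Inc. (R1): 56% × 18% × 85% × 47% = 4.02696% of Brightpath Logistics SA.
Chain via Clearview Partners LP → Granite Industries Corp. → Pinebrook Mining NL (R1): 46% × 88% × 24% × 25% = 2.4288% of Brightpath Logistics SA.
Aggregating (R3): 4.02696% + 2.4288% = 6.45576%.

6.45576%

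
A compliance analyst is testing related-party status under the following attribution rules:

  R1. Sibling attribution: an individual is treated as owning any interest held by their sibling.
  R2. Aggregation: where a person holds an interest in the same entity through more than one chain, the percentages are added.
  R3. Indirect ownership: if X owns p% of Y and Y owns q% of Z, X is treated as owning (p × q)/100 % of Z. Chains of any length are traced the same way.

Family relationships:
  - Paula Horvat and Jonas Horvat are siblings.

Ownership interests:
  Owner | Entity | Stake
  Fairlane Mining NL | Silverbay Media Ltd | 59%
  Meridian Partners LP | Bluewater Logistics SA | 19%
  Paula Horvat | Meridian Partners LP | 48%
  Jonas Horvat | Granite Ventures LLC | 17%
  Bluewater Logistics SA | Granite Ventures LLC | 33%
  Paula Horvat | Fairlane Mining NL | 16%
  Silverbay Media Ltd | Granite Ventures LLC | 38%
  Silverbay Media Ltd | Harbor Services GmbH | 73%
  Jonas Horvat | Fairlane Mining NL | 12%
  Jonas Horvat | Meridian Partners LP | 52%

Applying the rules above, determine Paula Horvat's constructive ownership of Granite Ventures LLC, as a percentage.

By sibling attribution (R1), Paula Horvat is treated as also owning Jonas Horvat's interest in Meridian Partners LP, giving 48% + 52% = 100%.
By sibling attribution (R1), Paula Horvat is treated as also owning Jonas Horvat's interest in Fairlane Mining NL, giving 16% + 12% = 28%.
By sibling attribution (R1), Paula Horvat is treated as owning Jonas Horvat's 17% interest in Granite Ventures LLC.
Chain via Meridian Partners LP → Bluewater Logistics SA (R3): 100% × 19% × 33% = 6.27% of Granite Ventures LLC.
Chain via Fairlane Mining NL → Silverbay Media Ltd (R3): 28% × 59% × 38% = 6.2776% of Granite Ventures LLC.
Direct interest in Granite Ventures LLC: 17%.
Aggregating (R2): 6.27% + 6.2776% + 17% = 29.5476%.

29.5476%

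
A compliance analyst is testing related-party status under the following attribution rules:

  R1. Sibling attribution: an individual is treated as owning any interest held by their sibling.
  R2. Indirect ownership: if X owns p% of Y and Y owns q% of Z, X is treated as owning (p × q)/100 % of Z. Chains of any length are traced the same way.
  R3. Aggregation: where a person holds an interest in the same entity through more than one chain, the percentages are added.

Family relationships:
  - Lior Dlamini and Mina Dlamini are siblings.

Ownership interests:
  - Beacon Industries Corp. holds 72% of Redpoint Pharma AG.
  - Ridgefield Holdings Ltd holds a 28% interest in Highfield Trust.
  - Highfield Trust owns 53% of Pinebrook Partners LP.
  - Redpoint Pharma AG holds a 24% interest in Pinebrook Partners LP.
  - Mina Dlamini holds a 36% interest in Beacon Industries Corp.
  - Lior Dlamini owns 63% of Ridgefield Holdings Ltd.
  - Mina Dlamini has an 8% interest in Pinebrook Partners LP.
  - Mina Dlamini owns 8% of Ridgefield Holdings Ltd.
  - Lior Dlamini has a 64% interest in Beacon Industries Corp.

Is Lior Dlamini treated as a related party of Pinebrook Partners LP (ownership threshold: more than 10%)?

Yes

By sibling attribution (R1), Lior Dlamini is treated as also owning Mina Dlamini's interest in Beacon Industries Corp, giving 64% + 36% = 100%.
By sibling attribution (R1), Lior Dlamini is treated as also owning Mina Dlamini's interest in Ridgefield Holdings Ltd, giving 63% + 8% = 71%.
By sibling attribution (R1), Lior Dlamini is treated as owning Mina Dlamini's 8% interest in Pinebrook Partners LP.
Chain via Beacon Industries Corp. → Redpoint Pharma AG (R2): 100% × 72% × 24% = 17.28% of Pinebrook Partners LP.
Chain via Ridgefield Holdings Ltd → Highfield Trust (R2): 71% × 28% × 53% = 10.5364% of Pinebrook Partners LP.
Direct interest in Pinebrook Partners LP: 8%.
Aggregating (R3): 17.28% + 10.5364% + 8% = 35.8164%.
35.8164% exceeds the 10% threshold, so Lior is a related party to Pinebrook Partners LP.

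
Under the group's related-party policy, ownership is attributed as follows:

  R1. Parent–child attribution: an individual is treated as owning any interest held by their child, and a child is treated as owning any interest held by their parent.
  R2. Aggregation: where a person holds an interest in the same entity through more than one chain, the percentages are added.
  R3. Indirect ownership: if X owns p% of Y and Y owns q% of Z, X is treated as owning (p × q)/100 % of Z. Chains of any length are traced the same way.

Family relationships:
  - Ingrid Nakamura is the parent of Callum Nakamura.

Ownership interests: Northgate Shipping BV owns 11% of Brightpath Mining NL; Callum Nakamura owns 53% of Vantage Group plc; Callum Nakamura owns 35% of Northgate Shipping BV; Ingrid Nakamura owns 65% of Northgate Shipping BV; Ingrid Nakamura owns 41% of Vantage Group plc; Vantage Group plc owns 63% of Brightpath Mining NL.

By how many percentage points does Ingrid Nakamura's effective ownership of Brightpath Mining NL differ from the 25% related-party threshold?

By parent–child attribution (R1), Ingrid Nakamura is treated as also owning Callum Nakamura's interest in Vantage Group plc, giving 41% + 53% = 94%.
By parent–child attribution (R1), Ingrid Nakamura is treated as also owning Callum Nakamura's interest in Northgate Shipping BV, giving 65% + 35% = 100%.
Chain via Vantage Group plc (R3): 94% × 63% = 59.22% of Brightpath Mining NL.
Chain via Northgate Shipping BV (R3): 100% × 11% = 11% of Brightpath Mining NL.
Aggregating (R2): 59.22% + 11% = 70.22%.
70.22% exceeds the 25% threshold by 45.22 percentage points.

45.22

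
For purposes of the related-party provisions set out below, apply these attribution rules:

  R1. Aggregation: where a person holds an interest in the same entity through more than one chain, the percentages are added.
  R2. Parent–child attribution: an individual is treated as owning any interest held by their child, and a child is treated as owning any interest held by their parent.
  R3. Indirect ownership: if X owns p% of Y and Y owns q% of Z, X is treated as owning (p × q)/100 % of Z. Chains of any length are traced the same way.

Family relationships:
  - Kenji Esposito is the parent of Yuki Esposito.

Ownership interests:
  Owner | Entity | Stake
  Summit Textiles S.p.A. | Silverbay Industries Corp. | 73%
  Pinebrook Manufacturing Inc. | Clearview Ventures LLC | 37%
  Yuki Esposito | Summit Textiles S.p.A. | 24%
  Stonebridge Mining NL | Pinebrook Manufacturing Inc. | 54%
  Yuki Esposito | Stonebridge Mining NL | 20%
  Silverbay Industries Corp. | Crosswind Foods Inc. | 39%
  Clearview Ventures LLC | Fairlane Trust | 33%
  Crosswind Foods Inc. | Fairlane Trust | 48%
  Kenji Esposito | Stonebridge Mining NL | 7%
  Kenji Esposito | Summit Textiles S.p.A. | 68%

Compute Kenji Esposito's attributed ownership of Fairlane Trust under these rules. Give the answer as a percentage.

14.35257%

By parent–child attribution (R2), Kenji Esposito is treated as also owning Yuki Esposito's interest in Summit Textiles S.p.A, giving 68% + 24% = 92%.
By parent–child attribution (R2), Kenji Esposito is treated as also owning Yuki Esposito's interest in Stonebridge Mining NL, giving 7% + 20% = 27%.
Chain via Summit Textiles S.p.A. → Silverbay Industries Corp. → Crosswind Foods Inc. (R3): 92% × 73% × 39% × 48% = 12.572352% of Fairlane Trust.
Chain via Stonebridge Mining NL → Pinebrook Manufacturing Inc. → Clearview Ventures LLC (R3): 27% × 54% × 37% × 33% = 1.780218% of Fairlane Trust.
Aggregating (R1): 12.572352% + 1.780218% = 14.35257%.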